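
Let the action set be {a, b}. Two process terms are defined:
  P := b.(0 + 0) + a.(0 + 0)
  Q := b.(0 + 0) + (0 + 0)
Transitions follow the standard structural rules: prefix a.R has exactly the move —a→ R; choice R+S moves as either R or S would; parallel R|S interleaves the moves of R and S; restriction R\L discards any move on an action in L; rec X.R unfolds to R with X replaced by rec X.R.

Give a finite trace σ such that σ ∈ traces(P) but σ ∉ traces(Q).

a

P's transition system — 2 states:
  p0 = b.(0 + 0) + a.(0 + 0) ⊢ -a-> p1, -b-> p1
  p1 = 0 + 0 ⊢ stopped
Q's transition system — 2 states:
  q0 = b.(0 + 0) + (0 + 0) ⊢ -b-> q1
  q1 = 0 + 0 ⊢ stopped
Executing a from P (initial set {p0}):
  step 1 (a): {p1}
  ✓ P
Executing a from Q (initial set {q0}):
  step 1 (a): no successor for Q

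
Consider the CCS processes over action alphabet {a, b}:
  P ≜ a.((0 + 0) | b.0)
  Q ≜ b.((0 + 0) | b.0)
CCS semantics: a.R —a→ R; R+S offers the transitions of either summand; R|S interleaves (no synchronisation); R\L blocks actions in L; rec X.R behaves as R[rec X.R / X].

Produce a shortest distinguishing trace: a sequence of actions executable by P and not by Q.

a

Reachable graph of P (3 states):
  u0 = a.((0 + 0) | b.0) → —a→ u1
  u1 = (0 + 0) | b.0 → —b→ u2
  u2 = (0 + 0) | 0 → ·
Reachable graph of Q (3 states):
  v0 = b.((0 + 0) | b.0) → —b→ v1
  v1 = (0 + 0) | b.0 → —b→ v2
  v2 = (0 + 0) | 0 → ·
Executing a from P (initial set {u0}):
  step 1 (a): {u1}
  ✓ P
Executing a from Q (initial set {v0}):
  step 1 (a): no successor for Q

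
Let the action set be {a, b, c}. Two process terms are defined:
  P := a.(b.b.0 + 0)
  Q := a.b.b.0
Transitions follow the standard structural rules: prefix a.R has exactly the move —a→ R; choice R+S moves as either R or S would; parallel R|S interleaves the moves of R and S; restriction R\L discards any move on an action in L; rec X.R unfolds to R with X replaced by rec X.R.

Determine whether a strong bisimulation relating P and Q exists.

P's transition system — 4 states:
  p0 = a.(b.b.0 + 0) has moves =a=> p1
  p1 = b.b.0 + 0 has moves =b=> p2
  p2 = b.0 has moves =b=> p3
  p3 = 0 has moves (no moves)
Q's transition system — 4 states:
  q0 = a.b.b.0 has moves =a=> q1
  q1 = b.b.0 has moves =b=> q2
  q2 = b.0 has moves =b=> q3
  q3 = 0 has moves (no moves)
Coarsest stable partition (strong bisimilarity classes):
  B0 = {p0, q0}
  B1 = {p1, q1}
  B2 = {p2, q2}
  B3 = {p3, q3}
p0 ∈ B0, q0 ∈ B0 → same block

P ~ Q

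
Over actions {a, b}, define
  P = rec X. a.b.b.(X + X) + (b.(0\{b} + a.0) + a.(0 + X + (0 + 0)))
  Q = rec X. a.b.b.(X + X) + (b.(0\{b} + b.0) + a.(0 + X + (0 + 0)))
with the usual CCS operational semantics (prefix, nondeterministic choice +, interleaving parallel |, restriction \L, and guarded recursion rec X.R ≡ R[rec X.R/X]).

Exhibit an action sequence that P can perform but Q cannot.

Reachable graph of P (7 states):
  p0 = rec X. a.b.b.(X + X) + (b.(0\{b} + a.0) + a.(0 + X + (0 + 0))) has moves =a=> p1, =a=> p2, =b=> p3
  p1 = 0 + (rec X. a.b.b.(X + X) + (b.(0\{b} + a.0) + a.(0 + X + (0 + 0)))) + (0 + 0) has moves =a=> p1, =a=> p2, =b=> p3
  p2 = b.b.((rec X. a.b.b.(X + X) + (b.(0\{b} + a.0) + a.(0 + X + (0 + 0)))) + (rec X. a.b.b.(X + X) + (b.(0\{b} + a.0) + a.(0 + X + (0 + 0))))) has moves =b=> p4
  p3 = 0\{b} + a.0 has moves =a=> p5
  p4 = b.((rec X. a.b.b.(X + X) + (b.(0\{b} + a.0) + a.(0 + X + (0 + 0)))) + (rec X. a.b.b.(X + X) + (b.(0\{b} + a.0) + a.(0 + X + (0 + 0))))) has moves =b=> p6
  p5 = 0 has moves deadlocked
  p6 = (rec X. a.b.b.(X + X) + (b.(0\{b} + a.0) + a.(0 + X + (0 + 0)))) + (rec X. a.b.b.(X + X) + (b.(0\{b} + a.0) + a.(0 + X + (0 + 0)))) has moves =a=> p1, =a=> p2, =b=> p3
Reachable graph of Q (7 states):
  q0 = rec X. a.b.b.(X + X) + (b.(0\{b} + b.0) + a.(0 + X + (0 + 0))) has moves =a=> q1, =a=> q2, =b=> q3
  q1 = 0 + (rec X. a.b.b.(X + X) + (b.(0\{b} + b.0) + a.(0 + X + (0 + 0)))) + (0 + 0) has moves =a=> q1, =a=> q2, =b=> q3
  q2 = b.b.((rec X. a.b.b.(X + X) + (b.(0\{b} + b.0) + a.(0 + X + (0 + 0)))) + (rec X. a.b.b.(X + X) + (b.(0\{b} + b.0) + a.(0 + X + (0 + 0))))) has moves =b=> q4
  q3 = 0\{b} + b.0 has moves =b=> q5
  q4 = b.((rec X. a.b.b.(X + X) + (b.(0\{b} + b.0) + a.(0 + X + (0 + 0)))) + (rec X. a.b.b.(X + X) + (b.(0\{b} + b.0) + a.(0 + X + (0 + 0))))) has moves =b=> q6
  q5 = 0 has moves deadlocked
  q6 = (rec X. a.b.b.(X + X) + (b.(0\{b} + b.0) + a.(0 + X + (0 + 0)))) + (rec X. a.b.b.(X + X) + (b.(0\{b} + b.0) + a.(0 + X + (0 + 0)))) has moves =a=> q1, =a=> q2, =b=> q3
Executing ba from P (initial set {p0}):
  [1] b ⇒ {p3}
  [2] a ⇒ {p5}
  P completes σ.
Executing ba from Q (initial set {q0}):
  [1] b ⇒ {q3}
  [2] a ⇒ no successor for Q

ba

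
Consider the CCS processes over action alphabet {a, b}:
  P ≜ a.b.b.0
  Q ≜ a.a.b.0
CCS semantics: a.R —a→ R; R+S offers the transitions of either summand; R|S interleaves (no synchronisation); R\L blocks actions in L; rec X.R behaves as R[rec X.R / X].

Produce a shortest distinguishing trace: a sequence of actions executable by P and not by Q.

Reachable graph of P (4 states):
  u0 = a.b.b.0 ⊢ -a-> u1
  u1 = b.b.0 ⊢ -b-> u2
  u2 = b.0 ⊢ -b-> u3
  u3 = 0 ⊢ deadlocked
Reachable graph of Q (4 states):
  v0 = a.a.b.0 ⊢ -a-> v1
  v1 = a.b.0 ⊢ -a-> v2
  v2 = b.0 ⊢ -b-> v3
  v3 = 0 ⊢ deadlocked
Trace ⟨ab⟩ through P, begin at {u0}:
  step 1 (a): {u1}
  step 2 (b): {u2}
  — P admits the full trace.
Trace ⟨ab⟩ through Q, begin at {v0}:
  step 1 (a): {v1}
  step 2 (b): ∅ (Q stuck)

ab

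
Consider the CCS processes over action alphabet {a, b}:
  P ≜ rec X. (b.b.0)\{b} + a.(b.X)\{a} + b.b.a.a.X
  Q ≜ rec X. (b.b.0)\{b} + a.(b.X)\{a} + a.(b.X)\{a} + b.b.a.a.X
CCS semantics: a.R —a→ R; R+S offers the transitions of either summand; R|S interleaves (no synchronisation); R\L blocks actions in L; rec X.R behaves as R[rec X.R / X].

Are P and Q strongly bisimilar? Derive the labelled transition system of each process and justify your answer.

P ~ Q

LTS(P): 8 reachable states
  u0 = rec X. (b.b.0)\{b} + a.(b.X)\{a} + b.b.a.a.X | —a→ u1, —b→ u2
  u1 = (b.(rec X. (b.b.0)\{b} + a.(b.X)\{a} + b.b.a.a.X))\{a} | —b→ u3
  u2 = b.a.a.(rec X. (b.b.0)\{b} + a.(b.X)\{a} + b.b.a.a.X) | —b→ u4
  u3 = (rec X. (b.b.0)\{b} + a.(b.X)\{a} + b.b.a.a.X)\{a} | —b→ u5
  u4 = a.a.(rec X. (b.b.0)\{b} + a.(b.X)\{a} + b.b.a.a.X) | —a→ u6
  u5 = (b.a.a.(rec X. (b.b.0)\{b} + a.(b.X)\{a} + b.b.a.a.X))\{a} | —b→ u7
  u6 = a.(rec X. (b.b.0)\{b} + a.(b.X)\{a} + b.b.a.a.X) | —a→ u0
  u7 = (a.a.(rec X. (b.b.0)\{b} + a.(b.X)\{a} + b.b.a.a.X))\{a} | ·
LTS(Q): 8 reachable states
  v0 = rec X. (b.b.0)\{b} + a.(b.X)\{a} + a.(b.X)\{a} + b.b.a.a.X | —a→ v1, —b→ v2
  v1 = (b.(rec X. (b.b.0)\{b} + a.(b.X)\{a} + a.(b.X)\{a} + b.b.a.a.X))\{a} | —b→ v3
  v2 = b.a.a.(rec X. (b.b.0)\{b} + a.(b.X)\{a} + a.(b.X)\{a} + b.b.a.a.X) | —b→ v4
  v3 = (rec X. (b.b.0)\{b} + a.(b.X)\{a} + a.(b.X)\{a} + b.b.a.a.X)\{a} | —b→ v5
  v4 = a.a.(rec X. (b.b.0)\{b} + a.(b.X)\{a} + a.(b.X)\{a} + b.b.a.a.X) | —a→ v6
  v5 = (b.a.a.(rec X. (b.b.0)\{b} + a.(b.X)\{a} + a.(b.X)\{a} + b.b.a.a.X))\{a} | —b→ v7
  v6 = a.(rec X. (b.b.0)\{b} + a.(b.X)\{a} + a.(b.X)\{a} + b.b.a.a.X) | —a→ v0
  v7 = (a.a.(rec X. (b.b.0)\{b} + a.(b.X)\{a} + a.(b.X)\{a} + b.b.a.a.X))\{a} | ·
Bisimilarity quotient blocks:
  B0 = {u0, v0}
  B1 = {u2, v2}
  B2 = {u4, v4}
  B3 = {u6, v6}
  B4 = {u1, v1}
  B5 = {u3, v3}
  B6 = {u5, v5}
  B7 = {u7, v7}
u0 ∈ B0, v0 ∈ B0 → same block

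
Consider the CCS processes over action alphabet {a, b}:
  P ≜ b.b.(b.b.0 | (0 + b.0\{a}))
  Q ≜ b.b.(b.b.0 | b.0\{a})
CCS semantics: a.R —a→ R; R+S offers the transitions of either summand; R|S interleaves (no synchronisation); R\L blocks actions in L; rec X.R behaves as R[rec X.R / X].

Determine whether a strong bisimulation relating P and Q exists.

LTS(P): 8 reachable states
  m0 = b.b.(b.b.0 | (0 + b.0\{a})) → =b=> m1
  m1 = b.(b.b.0 | (0 + b.0\{a})) → =b=> m2
  m2 = b.b.0 | (0 + b.0\{a}) → =b=> m3, =b=> m4
  m3 = b.0 | (0 + b.0\{a}) → =b=> m5, =b=> m6
  m4 = b.b.0 | 0\{a} → =b=> m6
  m5 = 0 | (0 + b.0\{a}) → =b=> m7
  m6 = b.0 | 0\{a} → =b=> m7
  m7 = 0 | 0\{a} → (no moves)
LTS(Q): 8 reachable states
  n0 = b.b.(b.b.0 | b.0\{a}) → =b=> n1
  n1 = b.(b.b.0 | b.0\{a}) → =b=> n2
  n2 = b.b.0 | b.0\{a} → =b=> n3, =b=> n4
  n3 = b.0 | b.0\{a} → =b=> n5, =b=> n6
  n4 = b.b.0 | 0\{a} → =b=> n6
  n5 = 0 | b.0\{a} → =b=> n7
  n6 = b.0 | 0\{a} → =b=> n7
  n7 = 0 | 0\{a} → (no moves)
Bisimilarity quotient blocks:
  B0 = {m0, n0}
  B1 = {m1, n1}
  B2 = {m2, n2}
  B3 = {m3, m4, n3, n4}
  B4 = {m5, m6, n5, n6}
  B5 = {m7, n7}
m0 ∈ B0, n0 ∈ B0 → same block

P ~ Q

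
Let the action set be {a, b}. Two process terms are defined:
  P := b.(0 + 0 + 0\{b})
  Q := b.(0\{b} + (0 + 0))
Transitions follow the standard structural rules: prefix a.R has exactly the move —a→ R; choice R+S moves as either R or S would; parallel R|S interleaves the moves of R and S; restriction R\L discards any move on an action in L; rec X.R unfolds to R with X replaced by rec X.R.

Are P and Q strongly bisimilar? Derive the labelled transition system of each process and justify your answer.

P ~ Q

LTS(P): 2 reachable states
  p0 = b.(0 + 0 + 0\{b}) | --b--▸ p1
  p1 = 0 + 0 + 0\{b} | stopped
LTS(Q): 2 reachable states
  q0 = b.(0\{b} + (0 + 0)) | --b--▸ q1
  q1 = 0\{b} + (0 + 0) | stopped
Coarsest stable partition (strong bisimilarity classes):
  B0 = {p0, q0}
  B1 = {p1, q1}
p0 ∈ B0, q0 ∈ B0 → same block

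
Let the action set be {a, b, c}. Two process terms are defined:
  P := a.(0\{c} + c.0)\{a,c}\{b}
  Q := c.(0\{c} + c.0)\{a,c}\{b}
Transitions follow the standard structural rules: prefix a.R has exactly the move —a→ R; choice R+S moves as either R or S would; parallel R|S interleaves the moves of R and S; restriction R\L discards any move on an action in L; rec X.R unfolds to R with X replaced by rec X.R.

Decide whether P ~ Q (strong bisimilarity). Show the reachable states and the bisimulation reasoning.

P's transition system — 2 states:
  s0 = a.(0\{c} + c.0)\{a,c}\{b} has moves --a--▸ s1
  s1 = (0\{c} + c.0)\{a,c}\{b} has moves deadlocked
Q's transition system — 2 states:
  t0 = c.(0\{c} + c.0)\{a,c}\{b} has moves --c--▸ t1
  t1 = (0\{c} + c.0)\{a,c}\{b} has moves deadlocked
Coarsest stable partition (strong bisimilarity classes):
  B0 = {s0}
  B1 = {s1, t1}
  B2 = {t0}
s0 ∈ B0, t0 ∈ B2 → different blocks

NO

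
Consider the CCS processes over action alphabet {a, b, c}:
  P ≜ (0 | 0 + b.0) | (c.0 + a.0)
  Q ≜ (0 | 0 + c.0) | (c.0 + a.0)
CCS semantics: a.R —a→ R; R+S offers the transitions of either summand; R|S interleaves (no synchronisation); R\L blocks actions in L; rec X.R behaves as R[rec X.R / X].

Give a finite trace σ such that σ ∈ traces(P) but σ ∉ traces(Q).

Reachable graph of P (4 states):
  p0 = (0 | 0 + b.0) | (c.0 + a.0) | --a--▸ p1, --b--▸ p2, --c--▸ p1
  p1 = (0 | 0 + b.0) | 0 | --b--▸ p3
  p2 = 0 | (c.0 + a.0) | --a--▸ p3, --c--▸ p3
  p3 = 0 | 0 | ·
Reachable graph of Q (4 states):
  q0 = (0 | 0 + c.0) | (c.0 + a.0) | --a--▸ q1, --c--▸ q1, --c--▸ q2
  q1 = (0 | 0 + c.0) | 0 | --c--▸ q3
  q2 = 0 | (c.0 + a.0) | --a--▸ q3, --c--▸ q3
  q3 = 0 | 0 | ·
Executing b from P (initial set {p0}):
  step 1 (b): {p2}
  ✓ P
Executing b from Q (initial set {q0}):
  step 1 (b): ∅  — Q cannot continue

b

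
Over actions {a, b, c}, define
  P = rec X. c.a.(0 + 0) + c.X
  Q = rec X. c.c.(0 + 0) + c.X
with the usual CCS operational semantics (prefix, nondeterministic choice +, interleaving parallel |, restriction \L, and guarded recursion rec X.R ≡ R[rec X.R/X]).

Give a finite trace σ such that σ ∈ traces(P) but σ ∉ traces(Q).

ca

LTS(P): 3 reachable states
  m0 = rec X. c.a.(0 + 0) + c.X | —c→ m0, —c→ m1
  m1 = a.(0 + 0) | —a→ m2
  m2 = 0 + 0 | (no moves)
LTS(Q): 3 reachable states
  n0 = rec X. c.c.(0 + 0) + c.X | —c→ n0, —c→ n1
  n1 = c.(0 + 0) | —c→ n2
  n2 = 0 + 0 | (no moves)
Executing ca from P (initial set {m0}):
  [1] c ⇒ {m0, m1}
  [2] a ⇒ {m2}
  ✓ P
Executing ca from Q (initial set {n0}):
  [1] c ⇒ {n0, n1}
  [2] a ⇒ ∅  — Q cannot continue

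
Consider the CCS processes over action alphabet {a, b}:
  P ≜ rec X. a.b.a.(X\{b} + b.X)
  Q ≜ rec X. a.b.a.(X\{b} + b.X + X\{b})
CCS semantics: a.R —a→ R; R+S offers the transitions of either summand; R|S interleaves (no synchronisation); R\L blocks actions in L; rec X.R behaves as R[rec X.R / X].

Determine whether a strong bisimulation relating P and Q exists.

LTS(P): 5 reachable states
  u0 = rec X. a.b.a.(X\{b} + b.X) has moves -a-> u1
  u1 = b.a.((rec X. a.b.a.(X\{b} + b.X))\{b} + b.(rec X. a.b.a.(X\{b} + b.X))) has moves -b-> u2
  u2 = a.((rec X. a.b.a.(X\{b} + b.X))\{b} + b.(rec X. a.b.a.(X\{b} + b.X))) has moves -a-> u3
  u3 = (rec X. a.b.a.(X\{b} + b.X))\{b} + b.(rec X. a.b.a.(X\{b} + b.X)) has moves -a-> u4, -b-> u0
  u4 = (b.a.((rec X. a.b.a.(X\{b} + b.X))\{b} + b.(rec X. a.b.a.(X\{b} + b.X))))\{b} has moves ∅
LTS(Q): 5 reachable states
  v0 = rec X. a.b.a.(X\{b} + b.X + X\{b}) has moves -a-> v1
  v1 = b.a.((rec X. a.b.a.(X\{b} + b.X + X\{b}))\{b} + b.(rec X. a.b.a.(X\{b} + b.X + X\{b})) + (rec X. a.b.a.(X\{b} + b.X + X\{b}))\{b}) has moves -b-> v2
  v2 = a.((rec X. a.b.a.(X\{b} + b.X + X\{b}))\{b} + b.(rec X. a.b.a.(X\{b} + b.X + X\{b})) + (rec X. a.b.a.(X\{b} + b.X + X\{b}))\{b}) has moves -a-> v3
  v3 = (rec X. a.b.a.(X\{b} + b.X + X\{b}))\{b} + b.(rec X. a.b.a.(X\{b} + b.X + X\{b})) + (rec X. a.b.a.(X\{b} + b.X + X\{b}))\{b} has moves -a-> v4, -b-> v0
  v4 = (b.a.((rec X. a.b.a.(X\{b} + b.X + X\{b}))\{b} + b.(rec X. a.b.a.(X\{b} + b.X + X\{b})) + (rec X. a.b.a.(X\{b} + b.X + X\{b}))\{b}))\{b} has moves ∅
Partition-refinement fixed point:
  B0 = {u0, v0}
  B1 = {u1, v1}
  B2 = {u2, v2}
  B3 = {u3, v3}
  B4 = {u4, v4}
u0 ∈ B0, v0 ∈ B0 → same block

P ~ Q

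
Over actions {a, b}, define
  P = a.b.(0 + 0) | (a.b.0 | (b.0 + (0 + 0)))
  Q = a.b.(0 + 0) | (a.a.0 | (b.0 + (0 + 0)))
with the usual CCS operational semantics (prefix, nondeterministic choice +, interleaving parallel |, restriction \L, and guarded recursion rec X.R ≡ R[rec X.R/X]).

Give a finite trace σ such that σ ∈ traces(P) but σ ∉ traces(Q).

aabbb

LTS(P): 18 reachable states
  s0 = a.b.(0 + 0) | (a.b.0 | (b.0 + (0 + 0))) :: -a-> s1, -a-> s2, -b-> s3
  s1 = a.b.(0 + 0) | (b.0 | (b.0 + (0 + 0))) :: -a-> s4, -b-> s5, -b-> s6
  s2 = b.(0 + 0) | (a.b.0 | (b.0 + (0 + 0))) :: -a-> s4, -b-> s7, -b-> s8
  s3 = a.b.(0 + 0) | (a.b.0 | 0) :: -a-> s6, -a-> s8
  s4 = b.(0 + 0) | (b.0 | (b.0 + (0 + 0))) :: -b-> s10, -b-> s11, -b-> s9
  s5 = a.b.(0 + 0) | (0 | (b.0 + (0 + 0))) :: -a-> s10, -b-> s12
  s6 = a.b.(0 + 0) | (b.0 | 0) :: -a-> s11, -b-> s12
  s7 = (0 + 0) | (a.b.0 | (b.0 + (0 + 0))) :: -a-> s9, -b-> s13
  s8 = b.(0 + 0) | (a.b.0 | 0) :: -a-> s11, -b-> s13
  s9 = (0 + 0) | (b.0 | (b.0 + (0 + 0))) :: -b-> s14, -b-> s15
  s10 = b.(0 + 0) | (0 | (b.0 + (0 + 0))) :: -b-> s14, -b-> s16
  s11 = b.(0 + 0) | (b.0 | 0) :: -b-> s15, -b-> s16
  s12 = a.b.(0 + 0) | (0 | 0) :: -a-> s16
  s13 = (0 + 0) | (a.b.0 | 0) :: -a-> s15
  s14 = (0 + 0) | (0 | (b.0 + (0 + 0))) :: -b-> s17
  s15 = (0 + 0) | (b.0 | 0) :: -b-> s17
  s16 = b.(0 + 0) | (0 | 0) :: -b-> s17
  s17 = (0 + 0) | (0 | 0) :: stopped
LTS(Q): 18 reachable states
  t0 = a.b.(0 + 0) | (a.a.0 | (b.0 + (0 + 0))) :: -a-> t1, -a-> t2, -b-> t3
  t1 = a.b.(0 + 0) | (a.0 | (b.0 + (0 + 0))) :: -a-> t4, -a-> t5, -b-> t6
  t2 = b.(0 + 0) | (a.a.0 | (b.0 + (0 + 0))) :: -a-> t5, -b-> t7, -b-> t8
  t3 = a.b.(0 + 0) | (a.a.0 | 0) :: -a-> t6, -a-> t8
  t4 = a.b.(0 + 0) | (0 | (b.0 + (0 + 0))) :: -a-> t9, -b-> t10
  t5 = b.(0 + 0) | (a.0 | (b.0 + (0 + 0))) :: -a-> t9, -b-> t11, -b-> t12
  t6 = a.b.(0 + 0) | (a.0 | 0) :: -a-> t10, -a-> t12
  t7 = (0 + 0) | (a.a.0 | (b.0 + (0 + 0))) :: -a-> t11, -b-> t13
  t8 = b.(0 + 0) | (a.a.0 | 0) :: -a-> t12, -b-> t13
  t9 = b.(0 + 0) | (0 | (b.0 + (0 + 0))) :: -b-> t14, -b-> t15
  t10 = a.b.(0 + 0) | (0 | 0) :: -a-> t15
  t11 = (0 + 0) | (a.0 | (b.0 + (0 + 0))) :: -a-> t14, -b-> t16
  t12 = b.(0 + 0) | (a.0 | 0) :: -a-> t15, -b-> t16
  t13 = (0 + 0) | (a.a.0 | 0) :: -a-> t16
  t14 = (0 + 0) | (0 | (b.0 + (0 + 0))) :: -b-> t17
  t15 = b.(0 + 0) | (0 | 0) :: -b-> t17
  t16 = (0 + 0) | (a.0 | 0) :: -a-> t17
  t17 = (0 + 0) | (0 | 0) :: stopped
Trace ⟨aabbb⟩ through P, begin at {s0}:
  step 1 (a): {s1, s2}
  step 2 (a): {s4}
  step 3 (b): {s10, s11, s9}
  step 4 (b): {s14, s15, s16}
  step 5 (b): {s17}
  P completes σ.
Trace ⟨aabbb⟩ through Q, begin at {t0}:
  step 1 (a): {t1, t2}
  step 2 (a): {t4, t5}
  step 3 (b): {t10, t11, t12}
  step 4 (b): {t16}
  step 5 (b): no successor for Q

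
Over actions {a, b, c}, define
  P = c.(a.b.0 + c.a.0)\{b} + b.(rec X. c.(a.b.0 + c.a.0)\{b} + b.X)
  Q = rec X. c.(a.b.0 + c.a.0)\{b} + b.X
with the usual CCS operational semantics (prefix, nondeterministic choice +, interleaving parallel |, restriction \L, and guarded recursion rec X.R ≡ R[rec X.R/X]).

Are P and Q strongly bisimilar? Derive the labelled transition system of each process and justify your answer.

Reachable graph of P (6 states):
  p0 = c.(a.b.0 + c.a.0)\{b} + b.(rec X. c.(a.b.0 + c.a.0)\{b} + b.X) :: --b--▸ p1, --c--▸ p2
  p1 = rec X. c.(a.b.0 + c.a.0)\{b} + b.X :: --b--▸ p1, --c--▸ p2
  p2 = (a.b.0 + c.a.0)\{b} :: --a--▸ p3, --c--▸ p4
  p3 = (b.0)\{b} :: ∅
  p4 = (a.0)\{b} :: --a--▸ p5
  p5 = 0\{b} :: ∅
Reachable graph of Q (5 states):
  q0 = rec X. c.(a.b.0 + c.a.0)\{b} + b.X :: --b--▸ q0, --c--▸ q1
  q1 = (a.b.0 + c.a.0)\{b} :: --a--▸ q2, --c--▸ q3
  q2 = (b.0)\{b} :: ∅
  q3 = (a.0)\{b} :: --a--▸ q4
  q4 = 0\{b} :: ∅
Partition-refinement fixed point:
  B0 = {p0, p1, q0}
  B1 = {p2, q1}
  B2 = {p3, p5, q2, q4}
  B3 = {p4, q3}
p0 ∈ B0, q0 ∈ B0 → same block

YES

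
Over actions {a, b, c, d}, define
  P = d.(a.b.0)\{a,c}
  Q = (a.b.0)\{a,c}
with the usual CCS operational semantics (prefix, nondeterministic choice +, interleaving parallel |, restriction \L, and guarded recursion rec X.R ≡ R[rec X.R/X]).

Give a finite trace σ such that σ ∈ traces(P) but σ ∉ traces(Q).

d

Reachable graph of P (2 states):
  u0 = d.(a.b.0)\{a,c} has moves =d=> u1
  u1 = (a.b.0)\{a,c} has moves deadlocked
Reachable graph of Q (1 states):
  v0 = (a.b.0)\{a,c} has moves deadlocked
Executing d from P (initial set {u0}):
  step 1 (d): {u1}
  — P admits the full trace.
Executing d from Q (initial set {v0}):
  step 1 (d): ∅ (Q stuck)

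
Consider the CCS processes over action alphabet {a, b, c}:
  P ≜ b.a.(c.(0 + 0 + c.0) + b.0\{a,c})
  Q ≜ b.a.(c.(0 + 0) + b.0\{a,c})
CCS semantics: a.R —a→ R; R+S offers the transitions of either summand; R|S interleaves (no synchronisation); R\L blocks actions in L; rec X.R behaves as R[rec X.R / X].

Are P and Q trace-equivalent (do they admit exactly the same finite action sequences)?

LTS(P): 6 reachable states
  p0 = b.a.(c.(0 + 0 + c.0) + b.0\{a,c}) | -b-> p1
  p1 = a.(c.(0 + 0 + c.0) + b.0\{a,c}) | -a-> p2
  p2 = c.(0 + 0 + c.0) + b.0\{a,c} | -b-> p3, -c-> p4
  p3 = 0\{a,c} | ·
  p4 = 0 + 0 + c.0 | -c-> p5
  p5 = 0 | ·
LTS(Q): 5 reachable states
  q0 = b.a.(c.(0 + 0) + b.0\{a,c}) | -b-> q1
  q1 = a.(c.(0 + 0) + b.0\{a,c}) | -a-> q2
  q2 = c.(0 + 0) + b.0\{a,c} | -b-> q3, -c-> q4
  q3 = 0\{a,c} | ·
  q4 = 0 + 0 | ·
Trace ⟨bacc⟩ through P, begin at {p0}:
  step 1 (b): {p1}
  step 2 (a): {p2}
  step 3 (c): {p4}
  step 4 (c): {p5}
  P completes σ.
Trace ⟨bacc⟩ through Q, begin at {q0}:
  step 1 (b): {q1}
  step 2 (a): {q2}
  step 3 (c): {q4}
  step 4 (c): ∅  — Q cannot continue

NO — witness ⟨bacc⟩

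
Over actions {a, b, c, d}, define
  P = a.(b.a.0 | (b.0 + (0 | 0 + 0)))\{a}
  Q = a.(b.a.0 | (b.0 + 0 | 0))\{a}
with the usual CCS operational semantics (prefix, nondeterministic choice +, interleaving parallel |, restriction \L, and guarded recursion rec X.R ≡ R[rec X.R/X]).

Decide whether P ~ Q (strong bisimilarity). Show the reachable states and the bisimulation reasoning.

Reachable graph of P (5 states):
  p0 = a.(b.a.0 | (b.0 + (0 | 0 + 0)))\{a} :: —a→ p1
  p1 = (b.a.0 | (b.0 + (0 | 0 + 0)))\{a} :: —b→ p2, —b→ p3
  p2 = (a.0 | (b.0 + (0 | 0 + 0)))\{a} :: —b→ p4
  p3 = (b.a.0 | 0)\{a} :: —b→ p4
  p4 = (a.0 | 0)\{a} :: ∅
Reachable graph of Q (5 states):
  q0 = a.(b.a.0 | (b.0 + 0 | 0))\{a} :: —a→ q1
  q1 = (b.a.0 | (b.0 + 0 | 0))\{a} :: —b→ q2, —b→ q3
  q2 = (a.0 | (b.0 + 0 | 0))\{a} :: —b→ q4
  q3 = (b.a.0 | 0)\{a} :: —b→ q4
  q4 = (a.0 | 0)\{a} :: ∅
Bisimilarity quotient blocks:
  B0 = {p0, q0}
  B1 = {p1, q1}
  B2 = {p2, p3, q2, q3}
  B3 = {p4, q4}
p0 ∈ B0, q0 ∈ B0 → same block

bisimilar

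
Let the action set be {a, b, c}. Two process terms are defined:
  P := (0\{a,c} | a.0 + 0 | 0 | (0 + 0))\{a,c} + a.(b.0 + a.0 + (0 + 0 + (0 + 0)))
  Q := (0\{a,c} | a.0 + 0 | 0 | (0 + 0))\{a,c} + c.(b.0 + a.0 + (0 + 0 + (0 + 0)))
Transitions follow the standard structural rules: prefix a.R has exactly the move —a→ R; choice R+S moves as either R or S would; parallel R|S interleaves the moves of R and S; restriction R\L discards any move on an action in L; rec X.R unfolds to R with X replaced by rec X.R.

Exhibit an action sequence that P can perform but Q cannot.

a

Reachable graph of P (3 states):
  s0 = (0\{a,c} | a.0 + 0 | 0 | (0 + 0))\{a,c} + a.(b.0 + a.0 + (0 + 0 + (0 + 0))) | —a→ s1
  s1 = b.0 + a.0 + (0 + 0 + (0 + 0)) | —a→ s2, —b→ s2
  s2 = 0 | ·
Reachable graph of Q (3 states):
  t0 = (0\{a,c} | a.0 + 0 | 0 | (0 + 0))\{a,c} + c.(b.0 + a.0 + (0 + 0 + (0 + 0))) | —c→ t1
  t1 = b.0 + a.0 + (0 + 0 + (0 + 0)) | —a→ t2, —b→ t2
  t2 = 0 | ·
Trace ⟨a⟩ through P, begin at {s0}:
  after a @ step 1: {s1}
  — P admits the full trace.
Trace ⟨a⟩ through Q, begin at {t0}:
  after a @ step 1: no successor for Q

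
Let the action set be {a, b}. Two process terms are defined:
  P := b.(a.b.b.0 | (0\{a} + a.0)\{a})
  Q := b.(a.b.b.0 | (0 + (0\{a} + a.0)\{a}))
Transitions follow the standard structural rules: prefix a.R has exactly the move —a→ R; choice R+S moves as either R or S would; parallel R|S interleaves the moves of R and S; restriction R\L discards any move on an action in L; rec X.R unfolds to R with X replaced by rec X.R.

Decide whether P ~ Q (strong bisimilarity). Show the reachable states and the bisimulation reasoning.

P's transition system — 5 states:
  m0 = b.(a.b.b.0 | (0\{a} + a.0)\{a}) | =b=> m1
  m1 = a.b.b.0 | (0\{a} + a.0)\{a} | =a=> m2
  m2 = b.b.0 | (0\{a} + a.0)\{a} | =b=> m3
  m3 = b.0 | (0\{a} + a.0)\{a} | =b=> m4
  m4 = 0 | (0\{a} + a.0)\{a} | ∅
Q's transition system — 5 states:
  n0 = b.(a.b.b.0 | (0 + (0\{a} + a.0)\{a})) | =b=> n1
  n1 = a.b.b.0 | (0 + (0\{a} + a.0)\{a}) | =a=> n2
  n2 = b.b.0 | (0 + (0\{a} + a.0)\{a}) | =b=> n3
  n3 = b.0 | (0 + (0\{a} + a.0)\{a}) | =b=> n4
  n4 = 0 | (0 + (0\{a} + a.0)\{a}) | ∅
Partition-refinement fixed point:
  B0 = {m0, n0}
  B1 = {m1, n1}
  B2 = {m2, n2}
  B3 = {m3, n3}
  B4 = {m4, n4}
m0 ∈ B0, n0 ∈ B0 → same block

P ~ Q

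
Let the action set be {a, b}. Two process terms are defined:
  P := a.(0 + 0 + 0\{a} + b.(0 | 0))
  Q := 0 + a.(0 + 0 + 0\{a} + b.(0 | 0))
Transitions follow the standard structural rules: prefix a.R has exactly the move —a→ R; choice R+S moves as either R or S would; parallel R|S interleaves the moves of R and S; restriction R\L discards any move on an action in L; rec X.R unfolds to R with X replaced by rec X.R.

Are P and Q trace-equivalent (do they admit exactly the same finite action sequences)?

trace-equivalent

P's transition system — 3 states:
  u0 = a.(0 + 0 + 0\{a} + b.(0 | 0)) ⊢ ··a··> u1
  u1 = 0 + 0 + 0\{a} + b.(0 | 0) ⊢ ··b··> u2
  u2 = 0 | 0 ⊢ ·
Q's transition system — 3 states:
  v0 = 0 + a.(0 + 0 + 0\{a} + b.(0 | 0)) ⊢ ··a··> v1
  v1 = 0 + 0 + 0\{a} + b.(0 | 0) ⊢ ··b··> v2
  v2 = 0 | 0 ⊢ ·
Bisimilarity quotient blocks:
  B0 = {u0, v0}
  B1 = {u1, v1}
  B2 = {u2, v2}
u0 ∈ B0, v0 ∈ B0 → same block
Bisimilar ⇒ trace-equivalent.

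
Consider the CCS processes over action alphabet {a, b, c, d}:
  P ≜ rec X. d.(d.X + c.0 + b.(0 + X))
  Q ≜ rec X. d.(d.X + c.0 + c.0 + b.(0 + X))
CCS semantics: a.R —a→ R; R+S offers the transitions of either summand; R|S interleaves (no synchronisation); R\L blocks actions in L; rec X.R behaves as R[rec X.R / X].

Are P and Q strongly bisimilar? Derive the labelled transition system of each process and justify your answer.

P ~ Q

Reachable graph of P (4 states):
  s0 = rec X. d.(d.X + c.0 + b.(0 + X)) → -d-> s1
  s1 = d.(rec X. d.(d.X + c.0 + b.(0 + X))) + c.0 + b.(0 + (rec X. d.(d.X + c.0 + b.(0 + X)))) → -b-> s2, -c-> s3, -d-> s0
  s2 = 0 + (rec X. d.(d.X + c.0 + b.(0 + X))) → -d-> s1
  s3 = 0 → ∅
Reachable graph of Q (4 states):
  t0 = rec X. d.(d.X + c.0 + c.0 + b.(0 + X)) → -d-> t1
  t1 = d.(rec X. d.(d.X + c.0 + c.0 + b.(0 + X))) + c.0 + c.0 + b.(0 + (rec X. d.(d.X + c.0 + c.0 + b.(0 + X)))) → -b-> t2, -c-> t3, -d-> t0
  t2 = 0 + (rec X. d.(d.X + c.0 + c.0 + b.(0 + X))) → -d-> t1
  t3 = 0 → ∅
Partition-refinement fixed point:
  B0 = {s0, s2, t0, t2}
  B1 = {s1, t1}
  B2 = {s3, t3}
s0 ∈ B0, t0 ∈ B0 → same block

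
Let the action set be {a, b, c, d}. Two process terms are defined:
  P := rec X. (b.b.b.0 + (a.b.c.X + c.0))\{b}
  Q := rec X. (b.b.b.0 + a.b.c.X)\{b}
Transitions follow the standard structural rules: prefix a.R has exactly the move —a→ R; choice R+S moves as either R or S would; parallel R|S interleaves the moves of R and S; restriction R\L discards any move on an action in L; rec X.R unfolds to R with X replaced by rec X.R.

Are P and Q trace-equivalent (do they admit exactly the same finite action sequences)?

LTS(P): 3 reachable states
  u0 = rec X. (b.b.b.0 + (a.b.c.X + c.0))\{b} ⊢ -a-> u1, -c-> u2
  u1 = (b.c.(rec X. (b.b.b.0 + (a.b.c.X + c.0))\{b}))\{b} ⊢ stopped
  u2 = 0\{b} ⊢ stopped
LTS(Q): 2 reachable states
  v0 = rec X. (b.b.b.0 + a.b.c.X)\{b} ⊢ -a-> v1
  v1 = (b.c.(rec X. (b.b.b.0 + a.b.c.X)\{b}))\{b} ⊢ stopped
Trace ⟨c⟩ through P, begin at {u0}:
  after c @ step 1: {u2}
  ✓ P
Trace ⟨c⟩ through Q, begin at {v0}:
  after c @ step 1: ∅  — Q cannot continue

trace-distinct — witness ⟨c⟩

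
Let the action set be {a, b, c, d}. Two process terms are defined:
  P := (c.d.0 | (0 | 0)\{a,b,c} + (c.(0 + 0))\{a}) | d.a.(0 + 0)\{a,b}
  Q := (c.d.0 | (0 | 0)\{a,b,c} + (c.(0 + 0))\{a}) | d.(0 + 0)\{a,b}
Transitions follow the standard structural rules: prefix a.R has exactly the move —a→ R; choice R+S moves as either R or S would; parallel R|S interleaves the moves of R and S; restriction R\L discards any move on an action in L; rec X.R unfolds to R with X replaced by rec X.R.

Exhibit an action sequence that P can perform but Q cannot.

da

LTS(P): 12 reachable states
  s0 = (c.d.0 | (0 | 0)\{a,b,c} + (c.(0 + 0))\{a}) | d.a.(0 + 0)\{a,b} has moves -c-> s1, -c-> s2, -d-> s3
  s1 = (0 + 0)\{a} | d.a.(0 + 0)\{a,b} has moves -d-> s4
  s2 = d.0 | (0 | 0)\{a,b,c} | d.a.(0 + 0)\{a,b} has moves -d-> s5, -d-> s6
  s3 = (c.d.0 | (0 | 0)\{a,b,c} + (c.(0 + 0))\{a}) | a.(0 + 0)\{a,b} has moves -a-> s7, -c-> s4, -c-> s6
  s4 = (0 + 0)\{a} | a.(0 + 0)\{a,b} has moves -a-> s8
  s5 = 0 | (0 | 0)\{a,b,c} | d.a.(0 + 0)\{a,b} has moves -d-> s9
  s6 = d.0 | (0 | 0)\{a,b,c} | a.(0 + 0)\{a,b} has moves -a-> s10, -d-> s9
  s7 = (c.d.0 | (0 | 0)\{a,b,c} + (c.(0 + 0))\{a}) | (0 + 0)\{a,b} has moves -c-> s10, -c-> s8
  s8 = (0 + 0)\{a} | (0 + 0)\{a,b} has moves (no moves)
  s9 = 0 | (0 | 0)\{a,b,c} | a.(0 + 0)\{a,b} has moves -a-> s11
  s10 = d.0 | (0 | 0)\{a,b,c} | (0 + 0)\{a,b} has moves -d-> s11
  s11 = 0 | (0 | 0)\{a,b,c} | (0 + 0)\{a,b} has moves (no moves)
LTS(Q): 8 reachable states
  t0 = (c.d.0 | (0 | 0)\{a,b,c} + (c.(0 + 0))\{a}) | d.(0 + 0)\{a,b} has moves -c-> t1, -c-> t2, -d-> t3
  t1 = (0 + 0)\{a} | d.(0 + 0)\{a,b} has moves -d-> t4
  t2 = d.0 | (0 | 0)\{a,b,c} | d.(0 + 0)\{a,b} has moves -d-> t5, -d-> t6
  t3 = (c.d.0 | (0 | 0)\{a,b,c} + (c.(0 + 0))\{a}) | (0 + 0)\{a,b} has moves -c-> t4, -c-> t6
  t4 = (0 + 0)\{a} | (0 + 0)\{a,b} has moves (no moves)
  t5 = 0 | (0 | 0)\{a,b,c} | d.(0 + 0)\{a,b} has moves -d-> t7
  t6 = d.0 | (0 | 0)\{a,b,c} | (0 + 0)\{a,b} has moves -d-> t7
  t7 = 0 | (0 | 0)\{a,b,c} | (0 + 0)\{a,b} has moves (no moves)
Trace ⟨da⟩ through P, begin at {s0}:
  [1] d ⇒ {s3}
  [2] a ⇒ {s7}
  — P admits the full trace.
Trace ⟨da⟩ through Q, begin at {t0}:
  [1] d ⇒ {t3}
  [2] a ⇒ ∅  — Q cannot continue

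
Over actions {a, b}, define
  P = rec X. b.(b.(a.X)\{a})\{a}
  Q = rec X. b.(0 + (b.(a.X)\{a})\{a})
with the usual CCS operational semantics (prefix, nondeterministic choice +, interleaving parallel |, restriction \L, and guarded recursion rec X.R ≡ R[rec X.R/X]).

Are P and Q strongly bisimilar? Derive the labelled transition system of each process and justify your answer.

P's transition system — 3 states:
  p0 = rec X. b.(b.(a.X)\{a})\{a} :: -b-> p1
  p1 = (b.(a.(rec X. b.(b.(a.X)\{a})\{a}))\{a})\{a} :: -b-> p2
  p2 = (a.(rec X. b.(b.(a.X)\{a})\{a}))\{a}\{a} :: ·
Q's transition system — 3 states:
  q0 = rec X. b.(0 + (b.(a.X)\{a})\{a}) :: -b-> q1
  q1 = 0 + (b.(a.(rec X. b.(0 + (b.(a.X)\{a})\{a})))\{a})\{a} :: -b-> q2
  q2 = (a.(rec X. b.(0 + (b.(a.X)\{a})\{a})))\{a}\{a} :: ·
Bisimilarity quotient blocks:
  B0 = {p0, q0}
  B1 = {p1, q1}
  B2 = {p2, q2}
p0 ∈ B0, q0 ∈ B0 → same block

bisimilar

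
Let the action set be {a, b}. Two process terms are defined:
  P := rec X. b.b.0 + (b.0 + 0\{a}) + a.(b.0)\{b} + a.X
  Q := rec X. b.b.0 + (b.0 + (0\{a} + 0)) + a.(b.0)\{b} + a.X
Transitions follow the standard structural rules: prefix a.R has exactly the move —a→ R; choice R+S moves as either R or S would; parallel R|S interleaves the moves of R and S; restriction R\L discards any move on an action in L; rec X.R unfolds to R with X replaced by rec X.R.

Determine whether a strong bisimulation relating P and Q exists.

bisimilar

LTS(P): 4 reachable states
  m0 = rec X. b.b.0 + (b.0 + 0\{a}) + a.(b.0)\{b} + a.X :: ··a··> m0, ··a··> m1, ··b··> m2, ··b··> m3
  m1 = (b.0)\{b} :: deadlocked
  m2 = 0 :: deadlocked
  m3 = b.0 :: ··b··> m2
LTS(Q): 4 reachable states
  n0 = rec X. b.b.0 + (b.0 + (0\{a} + 0)) + a.(b.0)\{b} + a.X :: ··a··> n0, ··a··> n1, ··b··> n2, ··b··> n3
  n1 = (b.0)\{b} :: deadlocked
  n2 = 0 :: deadlocked
  n3 = b.0 :: ··b··> n2
Partition-refinement fixed point:
  B0 = {m0, n0}
  B1 = {m1, m2, n1, n2}
  B2 = {m3, n3}
m0 ∈ B0, n0 ∈ B0 → same block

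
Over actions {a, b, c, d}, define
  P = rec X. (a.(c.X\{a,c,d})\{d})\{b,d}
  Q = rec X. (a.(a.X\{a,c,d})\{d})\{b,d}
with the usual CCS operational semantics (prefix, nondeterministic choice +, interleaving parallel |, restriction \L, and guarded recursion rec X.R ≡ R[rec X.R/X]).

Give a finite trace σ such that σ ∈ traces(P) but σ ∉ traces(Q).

P's transition system — 3 states:
  u0 = rec X. (a.(c.X\{a,c,d})\{d})\{b,d} has moves ··a··> u1
  u1 = (c.(rec X. (a.(c.X\{a,c,d})\{d})\{b,d})\{a,c,d})\{d}\{b,d} has moves ··c··> u2
  u2 = (rec X. (a.(c.X\{a,c,d})\{d})\{b,d})\{a,c,d}\{d}\{b,d} has moves ·
Q's transition system — 3 states:
  v0 = rec X. (a.(a.X\{a,c,d})\{d})\{b,d} has moves ··a··> v1
  v1 = (a.(rec X. (a.(a.X\{a,c,d})\{d})\{b,d})\{a,c,d})\{d}\{b,d} has moves ··a··> v2
  v2 = (rec X. (a.(a.X\{a,c,d})\{d})\{b,d})\{a,c,d}\{d}\{b,d} has moves ·
Executing ac from P (initial set {u0}):
  step 1 (a): {u1}
  step 2 (c): {u2}
  P completes σ.
Executing ac from Q (initial set {v0}):
  step 1 (a): {v1}
  step 2 (c): ∅ (Q stuck)

ac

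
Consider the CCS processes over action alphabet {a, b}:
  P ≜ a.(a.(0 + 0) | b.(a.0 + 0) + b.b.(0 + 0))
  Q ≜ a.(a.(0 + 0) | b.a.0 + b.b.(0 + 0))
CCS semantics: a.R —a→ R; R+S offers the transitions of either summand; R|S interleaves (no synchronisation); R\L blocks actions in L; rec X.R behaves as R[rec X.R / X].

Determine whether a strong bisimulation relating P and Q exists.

LTS(P): 9 reachable states
  m0 = a.(a.(0 + 0) | b.(a.0 + 0) + b.b.(0 + 0)) → ··a··> m1
  m1 = a.(0 + 0) | b.(a.0 + 0) + b.b.(0 + 0) → ··a··> m2, ··b··> m3, ··b··> m4
  m2 = (0 + 0) | b.(a.0 + 0) → ··b··> m5
  m3 = a.(0 + 0) | (a.0 + 0) → ··a··> m5, ··a··> m6
  m4 = b.(0 + 0) → ··b··> m7
  m5 = (0 + 0) | (a.0 + 0) → ··a··> m8
  m6 = a.(0 + 0) | 0 → ··a··> m8
  m7 = 0 + 0 → ∅
  m8 = (0 + 0) | 0 → ∅
LTS(Q): 9 reachable states
  n0 = a.(a.(0 + 0) | b.a.0 + b.b.(0 + 0)) → ··a··> n1
  n1 = a.(0 + 0) | b.a.0 + b.b.(0 + 0) → ··a··> n2, ··b··> n3, ··b··> n4
  n2 = (0 + 0) | b.a.0 → ··b··> n5
  n3 = a.(0 + 0) | a.0 → ··a··> n5, ··a··> n6
  n4 = b.(0 + 0) → ··b··> n7
  n5 = (0 + 0) | a.0 → ··a··> n8
  n6 = a.(0 + 0) | 0 → ··a··> n8
  n7 = 0 + 0 → ∅
  n8 = (0 + 0) | 0 → ∅
Bisimilarity quotient blocks:
  B0 = {m0, n0}
  B1 = {m1, n1}
  B2 = {m3, n3}
  B3 = {m5, m6, n5, n6}
  B4 = {m7, m8, n7, n8}
  B5 = {m4, n4}
  B6 = {m2, n2}
m0 ∈ B0, n0 ∈ B0 → same block

bisimilar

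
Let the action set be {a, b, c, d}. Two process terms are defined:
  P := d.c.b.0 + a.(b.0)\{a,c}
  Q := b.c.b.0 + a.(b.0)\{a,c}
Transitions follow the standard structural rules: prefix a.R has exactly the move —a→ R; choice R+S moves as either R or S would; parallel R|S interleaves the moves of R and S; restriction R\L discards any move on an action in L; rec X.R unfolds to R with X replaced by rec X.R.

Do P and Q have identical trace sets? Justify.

trace-distinct — witness ⟨d⟩

Reachable graph of P (6 states):
  p0 = d.c.b.0 + a.(b.0)\{a,c} has moves -a-> p1, -d-> p2
  p1 = (b.0)\{a,c} has moves -b-> p3
  p2 = c.b.0 has moves -c-> p4
  p3 = 0\{a,c} has moves deadlocked
  p4 = b.0 has moves -b-> p5
  p5 = 0 has moves deadlocked
Reachable graph of Q (6 states):
  q0 = b.c.b.0 + a.(b.0)\{a,c} has moves -a-> q1, -b-> q2
  q1 = (b.0)\{a,c} has moves -b-> q3
  q2 = c.b.0 has moves -c-> q4
  q3 = 0\{a,c} has moves deadlocked
  q4 = b.0 has moves -b-> q5
  q5 = 0 has moves deadlocked
Trace ⟨d⟩ through P, begin at {p0}:
  after d @ step 1: {p2}
  P completes σ.
Trace ⟨d⟩ through Q, begin at {q0}:
  after d @ step 1: ∅ (Q stuck)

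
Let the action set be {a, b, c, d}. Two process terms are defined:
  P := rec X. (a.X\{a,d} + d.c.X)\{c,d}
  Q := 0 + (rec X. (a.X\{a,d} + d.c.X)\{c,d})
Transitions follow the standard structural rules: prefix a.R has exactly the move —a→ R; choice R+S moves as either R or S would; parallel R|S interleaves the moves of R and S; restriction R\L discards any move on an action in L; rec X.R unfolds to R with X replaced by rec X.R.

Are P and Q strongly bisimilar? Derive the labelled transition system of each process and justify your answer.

LTS(P): 2 reachable states
  s0 = rec X. (a.X\{a,d} + d.c.X)\{c,d} | —a→ s1
  s1 = (rec X. (a.X\{a,d} + d.c.X)\{c,d})\{a,d}\{c,d} | deadlocked
LTS(Q): 2 reachable states
  t0 = 0 + (rec X. (a.X\{a,d} + d.c.X)\{c,d}) | —a→ t1
  t1 = (rec X. (a.X\{a,d} + d.c.X)\{c,d})\{a,d}\{c,d} | deadlocked
Bisimilarity quotient blocks:
  B0 = {s0, t0}
  B1 = {s1, t1}
s0 ∈ B0, t0 ∈ B0 → same block

YES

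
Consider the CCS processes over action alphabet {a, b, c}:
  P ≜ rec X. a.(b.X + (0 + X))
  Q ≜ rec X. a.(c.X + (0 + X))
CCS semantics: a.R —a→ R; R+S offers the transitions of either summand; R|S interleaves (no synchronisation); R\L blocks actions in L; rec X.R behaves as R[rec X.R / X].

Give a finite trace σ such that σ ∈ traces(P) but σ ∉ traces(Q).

LTS(P): 2 reachable states
  s0 = rec X. a.(b.X + (0 + X)) has moves —a→ s1
  s1 = b.(rec X. a.(b.X + (0 + X))) + (0 + (rec X. a.(b.X + (0 + X)))) has moves —a→ s1, —b→ s0
LTS(Q): 2 reachable states
  t0 = rec X. a.(c.X + (0 + X)) has moves —a→ t1
  t1 = c.(rec X. a.(c.X + (0 + X))) + (0 + (rec X. a.(c.X + (0 + X)))) has moves —a→ t1, —c→ t0
Executing ab from P (initial set {s0}):
  after a @ step 1: {s1}
  after b @ step 2: {s0}
  — P admits the full trace.
Executing ab from Q (initial set {t0}):
  after a @ step 1: {t1}
  after b @ step 2: ∅  — Q cannot continue

ab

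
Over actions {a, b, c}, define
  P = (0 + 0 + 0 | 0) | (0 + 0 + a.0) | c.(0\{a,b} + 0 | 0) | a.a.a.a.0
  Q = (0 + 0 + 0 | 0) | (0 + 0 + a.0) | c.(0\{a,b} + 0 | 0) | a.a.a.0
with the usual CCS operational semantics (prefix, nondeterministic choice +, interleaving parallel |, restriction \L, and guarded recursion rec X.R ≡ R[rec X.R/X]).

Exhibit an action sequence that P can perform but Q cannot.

aaaaa

Reachable graph of P (20 states):
  m0 = (0 + 0 + 0 | 0) | (0 + 0 + a.0) | c.(0\{a,b} + 0 | 0) | a.a.a.a.0 ⊢ --a--▸ m1, --a--▸ m2, --c--▸ m3
  m1 = (0 + 0 + 0 | 0) | (0 + 0 + a.0) | c.(0\{a,b} + 0 | 0) | a.a.a.0 ⊢ --a--▸ m4, --a--▸ m5, --c--▸ m6
  m2 = (0 + 0 + 0 | 0) | 0 | c.(0\{a,b} + 0 | 0) | a.a.a.a.0 ⊢ --a--▸ m5, --c--▸ m7
  m3 = (0 + 0 + 0 | 0) | (0 + 0 + a.0) | (0\{a,b} + 0 | 0) | a.a.a.a.0 ⊢ --a--▸ m6, --a--▸ m7
  m4 = (0 + 0 + 0 | 0) | (0 + 0 + a.0) | c.(0\{a,b} + 0 | 0) | a.a.0 ⊢ --a--▸ m8, --a--▸ m9, --c--▸ m10
  m5 = (0 + 0 + 0 | 0) | 0 | c.(0\{a,b} + 0 | 0) | a.a.a.0 ⊢ --a--▸ m9, --c--▸ m11
  m6 = (0 + 0 + 0 | 0) | (0 + 0 + a.0) | (0\{a,b} + 0 | 0) | a.a.a.0 ⊢ --a--▸ m10, --a--▸ m11
  m7 = (0 + 0 + 0 | 0) | 0 | (0\{a,b} + 0 | 0) | a.a.a.a.0 ⊢ --a--▸ m11
  m8 = (0 + 0 + 0 | 0) | (0 + 0 + a.0) | c.(0\{a,b} + 0 | 0) | a.0 ⊢ --a--▸ m12, --a--▸ m13, --c--▸ m14
  m9 = (0 + 0 + 0 | 0) | 0 | c.(0\{a,b} + 0 | 0) | a.a.0 ⊢ --a--▸ m13, --c--▸ m15
  m10 = (0 + 0 + 0 | 0) | (0 + 0 + a.0) | (0\{a,b} + 0 | 0) | a.a.0 ⊢ --a--▸ m14, --a--▸ m15
  m11 = (0 + 0 + 0 | 0) | 0 | (0\{a,b} + 0 | 0) | a.a.a.0 ⊢ --a--▸ m15
  m12 = (0 + 0 + 0 | 0) | (0 + 0 + a.0) | c.(0\{a,b} + 0 | 0) | 0 ⊢ --a--▸ m16, --c--▸ m17
  m13 = (0 + 0 + 0 | 0) | 0 | c.(0\{a,b} + 0 | 0) | a.0 ⊢ --a--▸ m16, --c--▸ m18
  m14 = (0 + 0 + 0 | 0) | (0 + 0 + a.0) | (0\{a,b} + 0 | 0) | a.0 ⊢ --a--▸ m17, --a--▸ m18
  m15 = (0 + 0 + 0 | 0) | 0 | (0\{a,b} + 0 | 0) | a.a.0 ⊢ --a--▸ m18
  m16 = (0 + 0 + 0 | 0) | 0 | c.(0\{a,b} + 0 | 0) | 0 ⊢ --c--▸ m19
  m17 = (0 + 0 + 0 | 0) | (0 + 0 + a.0) | (0\{a,b} + 0 | 0) | 0 ⊢ --a--▸ m19
  m18 = (0 + 0 + 0 | 0) | 0 | (0\{a,b} + 0 | 0) | a.0 ⊢ --a--▸ m19
  m19 = (0 + 0 + 0 | 0) | 0 | (0\{a,b} + 0 | 0) | 0 ⊢ deadlocked
Reachable graph of Q (16 states):
  n0 = (0 + 0 + 0 | 0) | (0 + 0 + a.0) | c.(0\{a,b} + 0 | 0) | a.a.a.0 ⊢ --a--▸ n1, --a--▸ n2, --c--▸ n3
  n1 = (0 + 0 + 0 | 0) | (0 + 0 + a.0) | c.(0\{a,b} + 0 | 0) | a.a.0 ⊢ --a--▸ n4, --a--▸ n5, --c--▸ n6
  n2 = (0 + 0 + 0 | 0) | 0 | c.(0\{a,b} + 0 | 0) | a.a.a.0 ⊢ --a--▸ n5, --c--▸ n7
  n3 = (0 + 0 + 0 | 0) | (0 + 0 + a.0) | (0\{a,b} + 0 | 0) | a.a.a.0 ⊢ --a--▸ n6, --a--▸ n7
  n4 = (0 + 0 + 0 | 0) | (0 + 0 + a.0) | c.(0\{a,b} + 0 | 0) | a.0 ⊢ --a--▸ n8, --a--▸ n9, --c--▸ n10
  n5 = (0 + 0 + 0 | 0) | 0 | c.(0\{a,b} + 0 | 0) | a.a.0 ⊢ --a--▸ n9, --c--▸ n11
  n6 = (0 + 0 + 0 | 0) | (0 + 0 + a.0) | (0\{a,b} + 0 | 0) | a.a.0 ⊢ --a--▸ n10, --a--▸ n11
  n7 = (0 + 0 + 0 | 0) | 0 | (0\{a,b} + 0 | 0) | a.a.a.0 ⊢ --a--▸ n11
  n8 = (0 + 0 + 0 | 0) | (0 + 0 + a.0) | c.(0\{a,b} + 0 | 0) | 0 ⊢ --a--▸ n12, --c--▸ n13
  n9 = (0 + 0 + 0 | 0) | 0 | c.(0\{a,b} + 0 | 0) | a.0 ⊢ --a--▸ n12, --c--▸ n14
  n10 = (0 + 0 + 0 | 0) | (0 + 0 + a.0) | (0\{a,b} + 0 | 0) | a.0 ⊢ --a--▸ n13, --a--▸ n14
  n11 = (0 + 0 + 0 | 0) | 0 | (0\{a,b} + 0 | 0) | a.a.0 ⊢ --a--▸ n14
  n12 = (0 + 0 + 0 | 0) | 0 | c.(0\{a,b} + 0 | 0) | 0 ⊢ --c--▸ n15
  n13 = (0 + 0 + 0 | 0) | (0 + 0 + a.0) | (0\{a,b} + 0 | 0) | 0 ⊢ --a--▸ n15
  n14 = (0 + 0 + 0 | 0) | 0 | (0\{a,b} + 0 | 0) | a.0 ⊢ --a--▸ n15
  n15 = (0 + 0 + 0 | 0) | 0 | (0\{a,b} + 0 | 0) | 0 ⊢ deadlocked
Run σ = ⟨aaaaa⟩ on P: start {m0}
  after a @ step 1: {m1, m2}
  after a @ step 2: {m4, m5}
  after a @ step 3: {m8, m9}
  after a @ step 4: {m12, m13}
  after a @ step 5: {m16}
  ✓ P
Run σ = ⟨aaaaa⟩ on Q: start {n0}
  after a @ step 1: {n1, n2}
  after a @ step 2: {n4, n5}
  after a @ step 3: {n8, n9}
  after a @ step 4: {n12}
  after a @ step 5: no successor for Q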